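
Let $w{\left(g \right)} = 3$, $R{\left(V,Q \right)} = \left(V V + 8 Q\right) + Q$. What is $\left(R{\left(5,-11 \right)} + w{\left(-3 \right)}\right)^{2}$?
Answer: $5041$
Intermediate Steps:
$R{\left(V,Q \right)} = V^{2} + 9 Q$ ($R{\left(V,Q \right)} = \left(V^{2} + 8 Q\right) + Q = V^{2} + 9 Q$)
$\left(R{\left(5,-11 \right)} + w{\left(-3 \right)}\right)^{2} = \left(\left(5^{2} + 9 \left(-11\right)\right) + 3\right)^{2} = \left(\left(25 - 99\right) + 3\right)^{2} = \left(-74 + 3\right)^{2} = \left(-71\right)^{2} = 5041$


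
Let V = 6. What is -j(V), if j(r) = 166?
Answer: -166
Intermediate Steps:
-j(V) = -1*166 = -166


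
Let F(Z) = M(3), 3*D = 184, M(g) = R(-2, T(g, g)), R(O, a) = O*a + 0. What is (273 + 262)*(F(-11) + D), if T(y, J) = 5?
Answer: 82390/3 ≈ 27463.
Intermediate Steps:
R(O, a) = O*a
M(g) = -10 (M(g) = -2*5 = -10)
D = 184/3 (D = (⅓)*184 = 184/3 ≈ 61.333)
F(Z) = -10
(273 + 262)*(F(-11) + D) = (273 + 262)*(-10 + 184/3) = 535*(154/3) = 82390/3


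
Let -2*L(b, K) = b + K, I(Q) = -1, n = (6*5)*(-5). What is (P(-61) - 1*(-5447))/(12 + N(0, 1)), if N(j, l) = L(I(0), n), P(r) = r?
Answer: 10772/175 ≈ 61.554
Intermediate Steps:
n = -150 (n = 30*(-5) = -150)
L(b, K) = -K/2 - b/2 (L(b, K) = -(b + K)/2 = -(K + b)/2 = -K/2 - b/2)
N(j, l) = 151/2 (N(j, l) = -½*(-150) - ½*(-1) = 75 + ½ = 151/2)
(P(-61) - 1*(-5447))/(12 + N(0, 1)) = (-61 - 1*(-5447))/(12 + 151/2) = (-61 + 5447)/(175/2) = (2/175)*5386 = 10772/175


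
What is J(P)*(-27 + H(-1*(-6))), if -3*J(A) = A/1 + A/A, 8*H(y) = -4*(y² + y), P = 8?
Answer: 144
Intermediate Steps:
H(y) = -y/2 - y²/2 (H(y) = (-4*(y² + y))/8 = (-4*(y + y²))/8 = (-4*y - 4*y²)/8 = -y/2 - y²/2)
J(A) = -⅓ - A/3 (J(A) = -(A/1 + A/A)/3 = -(A*1 + 1)/3 = -(A + 1)/3 = -(1 + A)/3 = -⅓ - A/3)
J(P)*(-27 + H(-1*(-6))) = (-⅓ - ⅓*8)*(-27 - (-1*(-6))*(1 - 1*(-6))/2) = (-⅓ - 8/3)*(-27 - ½*6*(1 + 6)) = -3*(-27 - ½*6*7) = -3*(-27 - 21) = -3*(-48) = 144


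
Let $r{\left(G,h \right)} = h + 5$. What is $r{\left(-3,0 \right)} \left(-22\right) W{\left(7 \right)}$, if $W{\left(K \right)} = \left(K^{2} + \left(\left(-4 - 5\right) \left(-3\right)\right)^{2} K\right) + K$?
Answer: $-567490$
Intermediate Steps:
$r{\left(G,h \right)} = 5 + h$
$W{\left(K \right)} = K^{2} + 730 K$ ($W{\left(K \right)} = \left(K^{2} + \left(\left(-9\right) \left(-3\right)\right)^{2} K\right) + K = \left(K^{2} + 27^{2} K\right) + K = \left(K^{2} + 729 K\right) + K = K^{2} + 730 K$)
$r{\left(-3,0 \right)} \left(-22\right) W{\left(7 \right)} = \left(5 + 0\right) \left(-22\right) 7 \left(730 + 7\right) = 5 \left(-22\right) 7 \cdot 737 = \left(-110\right) 5159 = -567490$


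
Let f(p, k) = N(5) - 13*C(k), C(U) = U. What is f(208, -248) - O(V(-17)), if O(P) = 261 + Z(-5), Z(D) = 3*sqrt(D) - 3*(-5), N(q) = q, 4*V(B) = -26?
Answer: 2953 - 3*I*sqrt(5) ≈ 2953.0 - 6.7082*I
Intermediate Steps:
V(B) = -13/2 (V(B) = (1/4)*(-26) = -13/2)
Z(D) = 15 + 3*sqrt(D) (Z(D) = 3*sqrt(D) + 15 = 15 + 3*sqrt(D))
O(P) = 276 + 3*I*sqrt(5) (O(P) = 261 + (15 + 3*sqrt(-5)) = 261 + (15 + 3*(I*sqrt(5))) = 261 + (15 + 3*I*sqrt(5)) = 276 + 3*I*sqrt(5))
f(p, k) = 5 - 13*k
f(208, -248) - O(V(-17)) = (5 - 13*(-248)) - (276 + 3*I*sqrt(5)) = (5 + 3224) + (-276 - 3*I*sqrt(5)) = 3229 + (-276 - 3*I*sqrt(5)) = 2953 - 3*I*sqrt(5)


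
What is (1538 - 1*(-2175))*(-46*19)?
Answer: -3245162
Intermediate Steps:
(1538 - 1*(-2175))*(-46*19) = (1538 + 2175)*(-874) = 3713*(-874) = -3245162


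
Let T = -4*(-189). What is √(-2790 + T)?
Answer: 3*I*√226 ≈ 45.1*I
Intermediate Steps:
T = 756
√(-2790 + T) = √(-2790 + 756) = √(-2034) = 3*I*√226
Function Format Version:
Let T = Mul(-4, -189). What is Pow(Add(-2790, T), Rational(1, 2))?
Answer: Mul(3, I, Pow(226, Rational(1, 2))) ≈ Mul(45.100, I)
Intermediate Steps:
T = 756
Pow(Add(-2790, T), Rational(1, 2)) = Pow(Add(-2790, 756), Rational(1, 2)) = Pow(-2034, Rational(1, 2)) = Mul(3, I, Pow(226, Rational(1, 2)))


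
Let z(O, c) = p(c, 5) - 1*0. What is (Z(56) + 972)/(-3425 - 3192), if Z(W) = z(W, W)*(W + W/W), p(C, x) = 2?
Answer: -1086/6617 ≈ -0.16412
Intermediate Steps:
z(O, c) = 2 (z(O, c) = 2 - 1*0 = 2 + 0 = 2)
Z(W) = 2 + 2*W (Z(W) = 2*(W + W/W) = 2*(W + 1) = 2*(1 + W) = 2 + 2*W)
(Z(56) + 972)/(-3425 - 3192) = ((2 + 2*56) + 972)/(-3425 - 3192) = ((2 + 112) + 972)/(-6617) = (114 + 972)*(-1/6617) = 1086*(-1/6617) = -1086/6617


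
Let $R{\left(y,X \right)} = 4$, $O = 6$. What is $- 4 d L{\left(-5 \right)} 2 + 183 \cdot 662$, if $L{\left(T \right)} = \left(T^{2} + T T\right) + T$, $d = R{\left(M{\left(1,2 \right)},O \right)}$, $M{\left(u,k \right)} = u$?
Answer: $119706$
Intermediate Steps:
$d = 4$
$L{\left(T \right)} = T + 2 T^{2}$ ($L{\left(T \right)} = \left(T^{2} + T^{2}\right) + T = 2 T^{2} + T = T + 2 T^{2}$)
$- 4 d L{\left(-5 \right)} 2 + 183 \cdot 662 = \left(-4\right) 4 - 5 \left(1 + 2 \left(-5\right)\right) 2 + 183 \cdot 662 = - 16 - 5 \left(1 - 10\right) 2 + 121146 = - 16 \left(-5\right) \left(-9\right) 2 + 121146 = - 16 \cdot 45 \cdot 2 + 121146 = \left(-16\right) 90 + 121146 = -1440 + 121146 = 119706$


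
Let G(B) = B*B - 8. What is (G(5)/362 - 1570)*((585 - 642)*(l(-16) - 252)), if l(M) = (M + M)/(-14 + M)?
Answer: -20322093834/905 ≈ -2.2455e+7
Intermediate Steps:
G(B) = -8 + B² (G(B) = B² - 8 = -8 + B²)
l(M) = 2*M/(-14 + M) (l(M) = (2*M)/(-14 + M) = 2*M/(-14 + M))
(G(5)/362 - 1570)*((585 - 642)*(l(-16) - 252)) = ((-8 + 5²)/362 - 1570)*((585 - 642)*(2*(-16)/(-14 - 16) - 252)) = ((-8 + 25)*(1/362) - 1570)*(-57*(2*(-16)/(-30) - 252)) = (17*(1/362) - 1570)*(-57*(2*(-16)*(-1/30) - 252)) = (17/362 - 1570)*(-57*(16/15 - 252)) = -(-32394411)*(-3764)/(362*15) = -568323/362*71516/5 = -20322093834/905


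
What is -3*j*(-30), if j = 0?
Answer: 0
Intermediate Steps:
-3*j*(-30) = -3*0*(-30) = 0*(-30) = 0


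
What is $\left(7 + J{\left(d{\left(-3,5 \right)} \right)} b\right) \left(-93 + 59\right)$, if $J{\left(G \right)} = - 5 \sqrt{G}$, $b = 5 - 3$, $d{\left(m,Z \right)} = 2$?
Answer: $-238 + 340 \sqrt{2} \approx 242.83$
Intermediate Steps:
$b = 2$ ($b = 5 - 3 = 2$)
$\left(7 + J{\left(d{\left(-3,5 \right)} \right)} b\right) \left(-93 + 59\right) = \left(7 + - 5 \sqrt{2} \cdot 2\right) \left(-93 + 59\right) = \left(7 - 10 \sqrt{2}\right) \left(-34\right) = -238 + 340 \sqrt{2}$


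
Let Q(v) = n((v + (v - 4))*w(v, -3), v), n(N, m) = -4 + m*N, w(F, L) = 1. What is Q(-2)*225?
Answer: 2700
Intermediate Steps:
n(N, m) = -4 + N*m
Q(v) = -4 + v*(-4 + 2*v) (Q(v) = -4 + ((v + (v - 4))*1)*v = -4 + ((v + (-4 + v))*1)*v = -4 + ((-4 + 2*v)*1)*v = -4 + (-4 + 2*v)*v = -4 + v*(-4 + 2*v))
Q(-2)*225 = (-4 + 2*(-2)*(-2 - 2))*225 = (-4 + 2*(-2)*(-4))*225 = (-4 + 16)*225 = 12*225 = 2700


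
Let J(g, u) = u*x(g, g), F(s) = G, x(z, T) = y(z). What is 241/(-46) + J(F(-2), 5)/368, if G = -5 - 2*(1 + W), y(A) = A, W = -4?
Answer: -1923/368 ≈ -5.2255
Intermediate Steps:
x(z, T) = z
G = 1 (G = -5 - 2*(1 - 4) = -5 - 2*(-3) = -5 + 6 = 1)
F(s) = 1
J(g, u) = g*u (J(g, u) = u*g = g*u)
241/(-46) + J(F(-2), 5)/368 = 241/(-46) + (1*5)/368 = 241*(-1/46) + 5*(1/368) = -241/46 + 5/368 = -1923/368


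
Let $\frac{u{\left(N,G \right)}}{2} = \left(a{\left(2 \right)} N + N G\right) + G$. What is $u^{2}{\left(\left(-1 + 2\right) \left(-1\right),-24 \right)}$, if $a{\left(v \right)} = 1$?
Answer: $4$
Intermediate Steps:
$u{\left(N,G \right)} = 2 G + 2 N + 2 G N$ ($u{\left(N,G \right)} = 2 \left(\left(1 N + N G\right) + G\right) = 2 \left(\left(N + G N\right) + G\right) = 2 \left(G + N + G N\right) = 2 G + 2 N + 2 G N$)
$u^{2}{\left(\left(-1 + 2\right) \left(-1\right),-24 \right)} = \left(2 \left(-24\right) + 2 \left(-1 + 2\right) \left(-1\right) + 2 \left(-24\right) \left(-1 + 2\right) \left(-1\right)\right)^{2} = \left(-48 + 2 \cdot 1 \left(-1\right) + 2 \left(-24\right) 1 \left(-1\right)\right)^{2} = \left(-48 + 2 \left(-1\right) + 2 \left(-24\right) \left(-1\right)\right)^{2} = \left(-48 - 2 + 48\right)^{2} = \left(-2\right)^{2} = 4$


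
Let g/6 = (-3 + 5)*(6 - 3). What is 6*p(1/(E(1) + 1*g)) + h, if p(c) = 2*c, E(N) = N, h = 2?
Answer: 86/37 ≈ 2.3243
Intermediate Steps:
g = 36 (g = 6*((-3 + 5)*(6 - 3)) = 6*(2*3) = 6*6 = 36)
6*p(1/(E(1) + 1*g)) + h = 6*(2/(1 + 1*36)) + 2 = 6*(2/(1 + 36)) + 2 = 6*(2/37) + 2 = 12/37 + 2 = 86/37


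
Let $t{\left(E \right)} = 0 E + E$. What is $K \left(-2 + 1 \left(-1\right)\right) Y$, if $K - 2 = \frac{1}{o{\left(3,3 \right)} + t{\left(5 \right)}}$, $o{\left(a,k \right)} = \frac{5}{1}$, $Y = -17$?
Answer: $\frac{1071}{10} \approx 107.1$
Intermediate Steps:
$o{\left(a,k \right)} = 5$ ($o{\left(a,k \right)} = 5 \cdot 1 = 5$)
$t{\left(E \right)} = E$ ($t{\left(E \right)} = 0 + E = E$)
$K = \frac{21}{10}$ ($K = 2 + \frac{1}{5 + 5} = 2 + \frac{1}{10} = \frac{21}{10} \approx 2.1$)
$K \left(-2 + 1 \left(-1\right)\right) Y = \frac{21 \left(-2 + 1 \left(-1\right)\right)}{10} \left(-17\right) = \frac{21 \left(-2 - 1\right)}{10} \left(-17\right) = \frac{21}{10} \left(-3\right) \left(-17\right) = \left(- \frac{63}{10}\right) \left(-17\right) = \frac{1071}{10}$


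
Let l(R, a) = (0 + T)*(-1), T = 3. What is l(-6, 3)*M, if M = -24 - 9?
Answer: 99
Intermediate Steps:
M = -33
l(R, a) = -3 (l(R, a) = (0 + 3)*(-1) = 3*(-1) = -3)
l(-6, 3)*M = -3*(-33) = 99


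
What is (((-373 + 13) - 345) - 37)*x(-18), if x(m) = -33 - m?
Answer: 11130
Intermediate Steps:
(((-373 + 13) - 345) - 37)*x(-18) = (((-373 + 13) - 345) - 37)*(-33 - 1*(-18)) = ((-360 - 345) - 37)*(-33 + 18) = (-705 - 37)*(-15) = -742*(-15) = 11130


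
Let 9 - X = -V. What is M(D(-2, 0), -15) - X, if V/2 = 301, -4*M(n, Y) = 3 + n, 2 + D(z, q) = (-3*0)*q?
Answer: -2445/4 ≈ -611.25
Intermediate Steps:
D(z, q) = -2 (D(z, q) = -2 + (-3*0)*q = -2 + 0*q = -2 + 0 = -2)
M(n, Y) = -¾ - n/4 (M(n, Y) = -(3 + n)/4 = -¾ - n/4)
V = 602 (V = 2*301 = 602)
X = 611 (X = 9 - (-1)*602 = 9 - 1*(-602) = 9 + 602 = 611)
M(D(-2, 0), -15) - X = (-¾ - ¼*(-2)) - 1*611 = (-¾ + ½) - 611 = -¼ - 611 = -2445/4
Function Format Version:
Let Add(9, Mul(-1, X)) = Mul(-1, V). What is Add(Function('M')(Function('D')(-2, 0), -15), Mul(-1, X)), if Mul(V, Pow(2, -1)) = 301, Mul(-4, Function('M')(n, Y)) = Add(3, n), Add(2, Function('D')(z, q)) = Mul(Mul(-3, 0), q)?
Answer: Rational(-2445, 4) ≈ -611.25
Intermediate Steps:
Function('D')(z, q) = -2 (Function('D')(z, q) = Add(-2, Mul(Mul(-3, 0), q)) = Add(-2, Mul(0, q)) = Add(-2, 0) = -2)
Function('M')(n, Y) = Add(Rational(-3, 4), Mul(Rational(-1, 4), n)) (Function('M')(n, Y) = Mul(Rational(-1, 4), Add(3, n)) = Add(Rational(-3, 4), Mul(Rational(-1, 4), n)))
V = 602 (V = Mul(2, 301) = 602)
X = 611 (X = Add(9, Mul(-1, Mul(-1, 602))) = Add(9, Mul(-1, -602)) = Add(9, 602) = 611)
Add(Function('M')(Function('D')(-2, 0), -15), Mul(-1, X)) = Add(Add(Rational(-3, 4), Mul(Rational(-1, 4), -2)), Mul(-1, 611)) = Add(Add(Rational(-3, 4), Rational(1, 2)), -611) = Add(Rational(-1, 4), -611) = Rational(-2445, 4)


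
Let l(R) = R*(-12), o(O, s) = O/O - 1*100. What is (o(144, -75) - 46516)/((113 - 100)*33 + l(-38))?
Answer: -9323/177 ≈ -52.672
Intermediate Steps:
o(O, s) = -99 (o(O, s) = 1 - 100 = -99)
l(R) = -12*R
(o(144, -75) - 46516)/((113 - 100)*33 + l(-38)) = (-99 - 46516)/((113 - 100)*33 - 12*(-38)) = -46615/(13*33 + 456) = -46615/(429 + 456) = -46615/885 = -46615*1/885 = -9323/177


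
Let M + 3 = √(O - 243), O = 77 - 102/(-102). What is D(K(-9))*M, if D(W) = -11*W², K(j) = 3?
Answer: 297 - 99*I*√165 ≈ 297.0 - 1271.7*I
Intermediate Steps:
O = 78 (O = 77 - 102*(-1/102) = 77 + 1 = 78)
M = -3 + I*√165 (M = -3 + √(78 - 243) = -3 + √(-165) = -3 + I*√165 ≈ -3.0 + 12.845*I)
D(K(-9))*M = (-11*3²)*(-3 + I*√165) = (-11*9)*(-3 + I*√165) = -99*(-3 + I*√165) = 297 - 99*I*√165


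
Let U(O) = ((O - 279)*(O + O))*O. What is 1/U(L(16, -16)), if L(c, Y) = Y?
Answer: -1/151040 ≈ -6.6208e-6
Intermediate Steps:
U(O) = 2*O**2*(-279 + O) (U(O) = ((-279 + O)*(2*O))*O = (2*O*(-279 + O))*O = 2*O**2*(-279 + O))
1/U(L(16, -16)) = 1/(2*(-16)**2*(-279 - 16)) = 1/(2*256*(-295)) = 1/(-151040) = -1/151040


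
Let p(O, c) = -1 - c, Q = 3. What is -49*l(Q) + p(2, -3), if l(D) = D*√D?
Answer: 2 - 147*√3 ≈ -252.61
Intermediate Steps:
l(D) = D^(3/2)
-49*l(Q) + p(2, -3) = -147*√3 + (-1 - 1*(-3)) = -147*√3 + (-1 + 3) = -147*√3 + 2 = 2 - 147*√3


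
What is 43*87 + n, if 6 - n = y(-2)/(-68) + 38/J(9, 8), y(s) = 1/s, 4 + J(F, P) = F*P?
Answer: 509515/136 ≈ 3746.4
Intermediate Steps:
J(F, P) = -4 + F*P
n = 739/136 (n = 6 - (1/(-2*(-68)) + 38/(-4 + 9*8)) = 6 - (-½*(-1/68) + 38/(-4 + 72)) = 6 - (1/136 + 38/68) = 6 - (1/136 + 38*(1/68)) = 6 - (1/136 + 19/34) = 6 - 1*77/136 = 6 - 77/136 = 739/136 ≈ 5.4338)
43*87 + n = 43*87 + 739/136 = 3741 + 739/136 = 509515/136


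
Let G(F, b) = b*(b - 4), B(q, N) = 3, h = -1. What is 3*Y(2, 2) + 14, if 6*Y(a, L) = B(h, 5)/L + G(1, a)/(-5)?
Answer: 303/20 ≈ 15.150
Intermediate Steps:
G(F, b) = b*(-4 + b)
Y(a, L) = 1/(2*L) - a*(-4 + a)/30 (Y(a, L) = (3/L + (a*(-4 + a))/(-5))/6 = (3/L + (a*(-4 + a))*(-⅕))/6 = (3/L - a*(-4 + a)/5)/6 = 1/(2*L) - a*(-4 + a)/30)
3*Y(2, 2) + 14 = 3*((1/30)*(15 - 1*2*2*(-4 + 2))/2) + 14 = 3*((1/30)*(½)*(15 - 1*2*2*(-2))) + 14 = 3*((1/30)*(½)*(15 + 8)) + 14 = 3*((1/30)*(½)*23) + 14 = 3*(23/60) + 14 = 23/20 + 14 = 303/20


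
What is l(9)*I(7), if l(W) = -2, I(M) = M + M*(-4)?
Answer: 42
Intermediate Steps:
I(M) = -3*M (I(M) = M - 4*M = -3*M)
l(9)*I(7) = -(-6)*7 = -2*(-21) = 42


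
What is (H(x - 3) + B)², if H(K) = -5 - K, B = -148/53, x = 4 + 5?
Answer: 534361/2809 ≈ 190.23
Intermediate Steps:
x = 9
B = -148/53 (B = -148*1/53 = -148/53 ≈ -2.7925)
(H(x - 3) + B)² = ((-5 - (9 - 3)) - 148/53)² = ((-5 - 1*6) - 148/53)² = ((-5 - 6) - 148/53)² = (-11 - 148/53)² = (-731/53)² = 534361/2809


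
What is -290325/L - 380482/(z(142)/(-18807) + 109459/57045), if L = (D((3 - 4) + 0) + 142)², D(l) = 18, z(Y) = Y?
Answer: -139339634495978673/699902301184 ≈ -1.9908e+5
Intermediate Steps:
L = 25600 (L = (18 + 142)² = 160² = 25600)
-290325/L - 380482/(z(142)/(-18807) + 109459/57045) = -290325/25600 - 380482/(142/(-18807) + 109459/57045) = -290325*1/25600 - 380482/(142*(-1/18807) + 109459*(1/57045)) = -11613/1024 - 380482/(-142/18807 + 109459/57045) = -11613/1024 - 380482/683498341/357615105 = -11613/1024 - 380482*357615105/683498341 = -11613/1024 - 136066110380610/683498341 = -139339634495978673/699902301184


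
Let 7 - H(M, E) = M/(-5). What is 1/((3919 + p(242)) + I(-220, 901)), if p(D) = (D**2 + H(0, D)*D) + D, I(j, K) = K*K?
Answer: 1/876220 ≈ 1.1413e-6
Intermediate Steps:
I(j, K) = K**2
H(M, E) = 7 + M/5 (H(M, E) = 7 - M/(-5) = 7 - M*(-1)/5 = 7 - (-1)*M/5 = 7 + M/5)
p(D) = D**2 + 8*D (p(D) = (D**2 + (7 + (1/5)*0)*D) + D = (D**2 + (7 + 0)*D) + D = (D**2 + 7*D) + D = D**2 + 8*D)
1/((3919 + p(242)) + I(-220, 901)) = 1/((3919 + 242*(8 + 242)) + 901**2) = 1/((3919 + 242*250) + 811801) = 1/((3919 + 60500) + 811801) = 1/(64419 + 811801) = 1/876220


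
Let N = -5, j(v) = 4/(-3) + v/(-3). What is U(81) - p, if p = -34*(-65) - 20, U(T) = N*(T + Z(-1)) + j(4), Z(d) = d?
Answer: -7778/3 ≈ -2592.7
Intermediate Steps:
j(v) = -4/3 - v/3 (j(v) = 4*(-1/3) + v*(-1/3) = -4/3 - v/3)
U(T) = 7/3 - 5*T (U(T) = -5*(T - 1) + (-4/3 - 1/3*4) = -5*(-1 + T) + (-4/3 - 4/3) = (5 - 5*T) - 8/3 = 7/3 - 5*T)
p = 2190 (p = 2210 - 20 = 2190)
U(81) - p = (7/3 - 5*81) - 1*2190 = (7/3 - 405) - 2190 = -1208/3 - 2190 = -7778/3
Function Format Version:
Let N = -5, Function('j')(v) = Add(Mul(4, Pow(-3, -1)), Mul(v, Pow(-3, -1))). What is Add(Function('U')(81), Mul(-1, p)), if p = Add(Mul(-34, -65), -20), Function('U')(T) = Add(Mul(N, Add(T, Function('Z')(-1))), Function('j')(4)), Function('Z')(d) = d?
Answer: Rational(-7778, 3) ≈ -2592.7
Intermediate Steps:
Function('j')(v) = Add(Rational(-4, 3), Mul(Rational(-1, 3), v)) (Function('j')(v) = Add(Mul(4, Rational(-1, 3)), Mul(v, Rational(-1, 3))) = Add(Rational(-4, 3), Mul(Rational(-1, 3), v)))
Function('U')(T) = Add(Rational(7, 3), Mul(-5, T)) (Function('U')(T) = Add(Mul(-5, Add(T, -1)), Add(Rational(-4, 3), Mul(Rational(-1, 3), 4))) = Add(Mul(-5, Add(-1, T)), Add(Rational(-4, 3), Rational(-4, 3))) = Add(Add(5, Mul(-5, T)), Rational(-8, 3)) = Add(Rational(7, 3), Mul(-5, T)))
p = 2190 (p = Add(2210, -20) = 2190)
Add(Function('U')(81), Mul(-1, p)) = Add(Add(Rational(7, 3), Mul(-5, 81)), Mul(-1, 2190)) = Add(Add(Rational(7, 3), -405), -2190) = Add(Rational(-1208, 3), -2190) = Rational(-7778, 3)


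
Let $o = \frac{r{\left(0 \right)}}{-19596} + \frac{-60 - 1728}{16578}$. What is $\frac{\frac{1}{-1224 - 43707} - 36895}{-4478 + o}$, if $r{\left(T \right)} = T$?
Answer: $\frac{763384317783}{92655300362} \approx 8.239$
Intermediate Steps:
$o = - \frac{298}{2763}$ ($o = \frac{0}{-19596} + \frac{-60 - 1728}{16578} = 0 \left(- \frac{1}{19596}\right) + \left(-60 - 1728\right) \frac{1}{16578} = 0 - \frac{298}{2763} = - \frac{298}{2763} \approx -0.10785$)
$\frac{\frac{1}{-1224 - 43707} - 36895}{-4478 + o} = \frac{\frac{1}{-1224 - 43707} - 36895}{-4478 - \frac{298}{2763}} = \frac{\frac{1}{-44931} - 36895}{- \frac{12373012}{2763}} = \left(- \frac{1}{44931} - 36895\right) \left(- \frac{2763}{12373012}\right) = \left(- \frac{1657729246}{44931}\right) \left(- \frac{2763}{12373012}\right) = \frac{763384317783}{92655300362}$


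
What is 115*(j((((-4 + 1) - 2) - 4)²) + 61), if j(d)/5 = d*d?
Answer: 3779590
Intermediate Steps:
j(d) = 5*d² (j(d) = 5*(d*d) = 5*d²)
115*(j((((-4 + 1) - 2) - 4)²) + 61) = 115*(5*((((-4 + 1) - 2) - 4)²)² + 61) = 115*(5*(((-3 - 2) - 4)²)² + 61) = 115*(5*((-5 - 4)²)² + 61) = 115*(5*((-9)²)² + 61) = 115*(5*81² + 61) = 115*(5*6561 + 61) = 115*(32805 + 61) = 115*32866 = 3779590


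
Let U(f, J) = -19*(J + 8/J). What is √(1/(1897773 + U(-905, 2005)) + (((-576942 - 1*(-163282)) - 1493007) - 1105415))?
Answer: I*√41876561663496247847553618/3728654238 ≈ 1735.5*I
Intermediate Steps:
U(f, J) = -152/J - 19*J
√(1/(1897773 + U(-905, 2005)) + (((-576942 - 1*(-163282)) - 1493007) - 1105415)) = √(1/(1897773 + (-152/2005 - 19*2005)) + (((-576942 - 1*(-163282)) - 1493007) - 1105415)) = √(1/(1897773 + (-152*1/2005 - 38095)) + (((-576942 + 163282) - 1493007) - 1105415)) = √(1/(1897773 + (-152/2005 - 38095)) + ((-413660 - 1493007) - 1105415)) = √(1/(1897773 - 76380627/2005) + (-1906667 - 1105415)) = √(1/(3728654238/2005) - 3012082) = √(2005/3728654238 - 3012082) = √(-11231012314501511/3728654238) = I*√41876561663496247847553618/3728654238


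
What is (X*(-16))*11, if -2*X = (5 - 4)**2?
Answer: 88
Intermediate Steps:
X = -1/2 (X = -(5 - 4)**2/2 = -1/2*1**2 = -1/2*1 = -1/2 ≈ -0.50000)
(X*(-16))*11 = -1/2*(-16)*11 = 8*11 = 88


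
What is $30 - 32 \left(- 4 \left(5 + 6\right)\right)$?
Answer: $1438$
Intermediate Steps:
$30 - 32 \left(- 4 \left(5 + 6\right)\right) = 30 - 32 \left(\left(-4\right) 11\right) = 30 - -1408 = 30 + 1408 = 1438$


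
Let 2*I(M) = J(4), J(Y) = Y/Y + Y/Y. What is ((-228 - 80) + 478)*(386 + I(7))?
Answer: 65790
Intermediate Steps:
J(Y) = 2 (J(Y) = 1 + 1 = 2)
I(M) = 1 (I(M) = (½)*2 = 1)
((-228 - 80) + 478)*(386 + I(7)) = ((-228 - 80) + 478)*(386 + 1) = (-308 + 478)*387 = 170*387 = 65790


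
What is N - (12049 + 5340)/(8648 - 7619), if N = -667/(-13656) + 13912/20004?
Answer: -126139227041/7808241336 ≈ -16.155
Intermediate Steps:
N = 5647915/7588184 (N = -667*(-1/13656) + 13912*(1/20004) = 667/13656 + 3478/5001 = 5647915/7588184 ≈ 0.74430)
N - (12049 + 5340)/(8648 - 7619) = 5647915/7588184 - (12049 + 5340)/(8648 - 7619) = 5647915/7588184 - 17389/1029 = -126139227041/7808241336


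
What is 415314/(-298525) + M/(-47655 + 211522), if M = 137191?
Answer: -27101315963/48918396175 ≈ -0.55401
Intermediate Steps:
415314/(-298525) + M/(-47655 + 211522) = 415314/(-298525) + 137191/(-47655 + 211522) = 415314*(-1/298525) + 137191/163867 = -415314/298525 + 137191*(1/163867) = -415314/298525 + 137191/163867 = -27101315963/48918396175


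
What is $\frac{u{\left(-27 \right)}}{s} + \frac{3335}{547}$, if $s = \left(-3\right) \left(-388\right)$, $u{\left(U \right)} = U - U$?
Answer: $\frac{3335}{547} \approx 6.0969$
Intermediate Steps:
$u{\left(U \right)} = 0$
$s = 1164$
$\frac{u{\left(-27 \right)}}{s} + \frac{3335}{547} = \frac{0}{1164} + \frac{3335}{547} = 0 \cdot \frac{1}{1164} + 3335 \cdot \frac{1}{547} = 0 + \frac{3335}{547} = \frac{3335}{547}$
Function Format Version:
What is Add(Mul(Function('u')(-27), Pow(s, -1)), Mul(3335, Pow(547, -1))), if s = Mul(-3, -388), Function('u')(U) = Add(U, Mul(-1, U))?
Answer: Rational(3335, 547) ≈ 6.0969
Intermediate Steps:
Function('u')(U) = 0
s = 1164
Add(Mul(Function('u')(-27), Pow(s, -1)), Mul(3335, Pow(547, -1))) = Add(Mul(0, Pow(1164, -1)), Mul(3335, Pow(547, -1))) = Add(Mul(0, Rational(1, 1164)), Mul(3335, Rational(1, 547))) = Add(0, Rational(3335, 547)) = Rational(3335, 547)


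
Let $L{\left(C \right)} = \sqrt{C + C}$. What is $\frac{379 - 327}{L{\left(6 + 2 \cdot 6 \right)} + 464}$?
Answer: $\frac{26}{235} \approx 0.11064$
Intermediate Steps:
$L{\left(C \right)} = \sqrt{2} \sqrt{C}$ ($L{\left(C \right)} = \sqrt{2 C} = \sqrt{2} \sqrt{C}$)
$\frac{379 - 327}{L{\left(6 + 2 \cdot 6 \right)} + 464} = \frac{379 - 327}{\sqrt{2} \sqrt{6 + 2 \cdot 6} + 464} = \frac{52}{\sqrt{2} \sqrt{6 + 12} + 464} = \frac{52}{\sqrt{2} \sqrt{18} + 464} = \frac{52}{\sqrt{2} \cdot 3 \sqrt{2} + 464} = \frac{52}{6 + 464} = \frac{52}{470} = 52 \cdot \frac{1}{470} = \frac{26}{235}$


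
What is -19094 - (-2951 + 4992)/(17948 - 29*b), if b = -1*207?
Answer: -457322435/23951 ≈ -19094.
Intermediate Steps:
b = -207
-19094 - (-2951 + 4992)/(17948 - 29*b) = -19094 - (-2951 + 4992)/(17948 - 29*(-207)) = -19094 - 2041/(17948 + 6003) = -19094 - 2041/23951 = -457322435/23951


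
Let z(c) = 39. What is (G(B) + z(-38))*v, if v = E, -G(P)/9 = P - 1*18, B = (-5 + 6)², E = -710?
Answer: -136320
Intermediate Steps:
B = 1 (B = 1² = 1)
G(P) = 162 - 9*P (G(P) = -9*(P - 1*18) = -9*(P - 18) = -9*(-18 + P) = 162 - 9*P)
v = -710
(G(B) + z(-38))*v = ((162 - 9*1) + 39)*(-710) = ((162 - 9) + 39)*(-710) = (153 + 39)*(-710) = 192*(-710) = -136320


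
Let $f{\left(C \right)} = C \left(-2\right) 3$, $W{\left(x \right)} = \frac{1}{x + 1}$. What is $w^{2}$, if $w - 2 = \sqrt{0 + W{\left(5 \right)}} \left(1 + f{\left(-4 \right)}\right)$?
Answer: $\frac{649}{6} + \frac{50 \sqrt{6}}{3} \approx 148.99$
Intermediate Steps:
$W{\left(x \right)} = \frac{1}{1 + x}$
$f{\left(C \right)} = - 6 C$ ($f{\left(C \right)} = - 2 C 3 = - 6 C$)
$w = 2 + \frac{25 \sqrt{6}}{6}$ ($w = 2 + \sqrt{0 + \frac{1}{1 + 5}} \left(1 - -24\right) = 2 + \sqrt{0 + \frac{1}{6}} \left(1 + 24\right) = 2 + \sqrt{0 + \frac{1}{6}} \cdot 25 = 2 + \sqrt{\frac{1}{6}} \cdot 25 = 2 + \frac{\sqrt{6}}{6} \cdot 25 = 2 + \frac{25 \sqrt{6}}{6} \approx 12.206$)
$w^{2} = \left(2 + \frac{25 \sqrt{6}}{6}\right)^{2}$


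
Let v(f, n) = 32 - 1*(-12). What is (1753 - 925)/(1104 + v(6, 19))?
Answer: 207/287 ≈ 0.72125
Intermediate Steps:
v(f, n) = 44 (v(f, n) = 32 + 12 = 44)
(1753 - 925)/(1104 + v(6, 19)) = (1753 - 925)/(1104 + 44) = 828/1148 = 828*(1/1148) = 207/287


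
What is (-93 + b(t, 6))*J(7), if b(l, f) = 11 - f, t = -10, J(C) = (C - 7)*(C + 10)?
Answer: 0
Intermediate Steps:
J(C) = (-7 + C)*(10 + C)
(-93 + b(t, 6))*J(7) = (-93 + (11 - 1*6))*(-70 + 7² + 3*7) = (-93 + (11 - 6))*(-70 + 49 + 21) = (-93 + 5)*0 = -88*0 = 0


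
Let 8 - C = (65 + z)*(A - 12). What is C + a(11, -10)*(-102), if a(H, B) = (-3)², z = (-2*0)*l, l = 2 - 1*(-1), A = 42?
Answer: -2860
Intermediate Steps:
l = 3 (l = 2 + 1 = 3)
z = 0 (z = -2*0*3 = 0*3 = 0)
a(H, B) = 9
C = -1942 (C = 8 - (65 + 0)*(42 - 12) = 8 - 65*30 = 8 - 1*1950 = 8 - 1950 = -1942)
C + a(11, -10)*(-102) = -1942 + 9*(-102) = -1942 - 918 = -2860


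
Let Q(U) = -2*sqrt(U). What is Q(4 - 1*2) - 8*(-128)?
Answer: 1024 - 2*sqrt(2) ≈ 1021.2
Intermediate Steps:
Q(4 - 1*2) - 8*(-128) = -2*sqrt(4 - 1*2) - 8*(-128) = -2*sqrt(4 - 2) + 1024 = -2*sqrt(2) + 1024 = 1024 - 2*sqrt(2)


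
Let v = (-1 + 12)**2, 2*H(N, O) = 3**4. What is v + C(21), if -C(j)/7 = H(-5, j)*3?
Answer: -1459/2 ≈ -729.50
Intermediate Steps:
H(N, O) = 81/2 (H(N, O) = (1/2)*3**4 = (1/2)*81 = 81/2)
C(j) = -1701/2 (C(j) = -567*3/2 = -7*243/2 = -1701/2)
v = 121 (v = 11**2 = 121)
v + C(21) = 121 - 1701/2 = -1459/2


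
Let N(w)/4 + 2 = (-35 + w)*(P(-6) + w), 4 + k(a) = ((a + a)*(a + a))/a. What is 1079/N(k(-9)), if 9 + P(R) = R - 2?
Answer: 1079/17092 ≈ 0.063129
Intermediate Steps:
P(R) = -11 + R (P(R) = -9 + (R - 2) = -9 + (-2 + R) = -11 + R)
k(a) = -4 + 4*a (k(a) = -4 + ((a + a)*(a + a))/a = -4 + ((2*a)*(2*a))/a = -4 + (4*a**2)/a = -4 + 4*a)
N(w) = -8 + 4*(-35 + w)*(-17 + w) (N(w) = -8 + 4*((-35 + w)*((-11 - 6) + w)) = -8 + 4*((-35 + w)*(-17 + w)) = -8 + 4*(-35 + w)*(-17 + w))
1079/N(k(-9)) = 1079/(2372 - 208*(-4 + 4*(-9)) + 4*(-4 + 4*(-9))**2) = 1079/(2372 - 208*(-4 - 36) + 4*(-4 - 36)**2) = 1079/(2372 - 208*(-40) + 4*(-40)**2) = 1079/(2372 + 8320 + 4*1600) = 1079/(2372 + 8320 + 6400) = 1079/17092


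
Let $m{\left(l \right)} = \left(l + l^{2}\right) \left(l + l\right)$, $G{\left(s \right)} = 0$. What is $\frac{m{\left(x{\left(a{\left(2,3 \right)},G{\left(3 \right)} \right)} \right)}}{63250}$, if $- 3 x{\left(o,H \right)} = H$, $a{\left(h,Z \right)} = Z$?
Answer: $0$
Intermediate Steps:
$x{\left(o,H \right)} = - \frac{H}{3}$
$m{\left(l \right)} = 2 l \left(l + l^{2}\right)$ ($m{\left(l \right)} = \left(l + l^{2}\right) 2 l = 2 l \left(l + l^{2}\right)$)
$\frac{m{\left(x{\left(a{\left(2,3 \right)},G{\left(3 \right)} \right)} \right)}}{63250} = \frac{2 \left(\left(- \frac{1}{3}\right) 0\right)^{2} \left(1 - 0\right)}{63250} = 2 \cdot 0^{2} \left(1 + 0\right) \frac{1}{63250} = 2 \cdot 0 \cdot 1 \cdot \frac{1}{63250} = 0 \cdot \frac{1}{63250} = 0$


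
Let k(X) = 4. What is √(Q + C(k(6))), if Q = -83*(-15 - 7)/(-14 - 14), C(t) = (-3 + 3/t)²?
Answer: I*√47159/28 ≈ 7.7558*I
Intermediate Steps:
Q = -913/14 (Q = -(-1826)/(-28) = -(-1826)*(-1)/28 = -83*11/14 = -913/14 ≈ -65.214)
√(Q + C(k(6))) = √(-913/14 + 9*(-1 + 4)²/4²) = √(-913/14 + 9*(1/16)*3²) = √(-913/14 + 9*(1/16)*9) = √(-913/14 + 81/16) = √(-6737/112) = I*√47159/28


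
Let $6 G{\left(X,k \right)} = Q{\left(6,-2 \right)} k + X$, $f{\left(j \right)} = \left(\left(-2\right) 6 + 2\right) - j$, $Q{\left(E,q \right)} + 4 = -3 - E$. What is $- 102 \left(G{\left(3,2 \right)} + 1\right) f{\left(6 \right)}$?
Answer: $-4624$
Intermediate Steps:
$Q{\left(E,q \right)} = -7 - E$ ($Q{\left(E,q \right)} = -4 - \left(3 + E\right) = -7 - E$)
$f{\left(j \right)} = -10 - j$ ($f{\left(j \right)} = \left(-12 + 2\right) - j = -10 - j$)
$G{\left(X,k \right)} = - \frac{13 k}{6} + \frac{X}{6}$ ($G{\left(X,k \right)} = \frac{\left(-7 - 6\right) k + X}{6} = \frac{- 13 k + X}{6} = \frac{X - 13 k}{6} = - \frac{13 k}{6} + \frac{X}{6}$)
$- 102 \left(G{\left(3,2 \right)} + 1\right) f{\left(6 \right)} = - 102 \left(\left(\left(- \frac{13}{6}\right) 2 + \frac{1}{6} \cdot 3\right) + 1\right) \left(-10 - 6\right) = - 102 \left(\left(- \frac{13}{3} + \frac{1}{2}\right) + 1\right) \left(-10 - 6\right) = - 102 \left(- \frac{23}{6} + 1\right) \left(-16\right) = - 102 \left(\left(- \frac{17}{6}\right) \left(-16\right)\right) = \left(-102\right) \frac{136}{3} = -4624$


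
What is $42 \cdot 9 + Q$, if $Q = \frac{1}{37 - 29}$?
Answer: $\frac{3025}{8} \approx 378.13$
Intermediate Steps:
$Q = \frac{1}{8} \approx 0.125$
$42 \cdot 9 + Q = 42 \cdot 9 + \frac{1}{8} = 378 + \frac{1}{8} = \frac{3025}{8}$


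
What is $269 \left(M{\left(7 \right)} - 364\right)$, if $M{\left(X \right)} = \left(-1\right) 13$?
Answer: $-101413$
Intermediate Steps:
$M{\left(X \right)} = -13$
$269 \left(M{\left(7 \right)} - 364\right) = 269 \left(-13 - 364\right) = 269 \left(-377\right) = -101413$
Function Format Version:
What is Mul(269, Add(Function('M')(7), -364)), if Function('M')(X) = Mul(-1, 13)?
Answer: -101413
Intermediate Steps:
Function('M')(X) = -13
Mul(269, Add(Function('M')(7), -364)) = Mul(269, Add(-13, -364)) = Mul(269, -377) = -101413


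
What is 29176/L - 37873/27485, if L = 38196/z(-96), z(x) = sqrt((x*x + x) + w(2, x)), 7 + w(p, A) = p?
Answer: -37873/27485 + 7294*sqrt(9115)/9549 ≈ 71.549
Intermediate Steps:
w(p, A) = -7 + p
z(x) = sqrt(-5 + x + x**2) (z(x) = sqrt((x*x + x) + (-7 + 2)) = sqrt((x**2 + x) - 5) = sqrt((x + x**2) - 5) = sqrt(-5 + x + x**2))
L = 38196*sqrt(9115)/9115 (L = 38196/(sqrt(-5 - 96 + (-96)**2)) = 38196/(sqrt(-5 - 96 + 9216)) = 38196/(sqrt(9115)) = 38196*(sqrt(9115)/9115) = 38196*sqrt(9115)/9115 ≈ 400.07)
29176/L - 37873/27485 = 29176/((38196*sqrt(9115)/9115)) - 37873/27485 = 29176*(sqrt(9115)/38196) - 37873*1/27485 = 7294*sqrt(9115)/9549 - 37873/27485 = -37873/27485 + 7294*sqrt(9115)/9549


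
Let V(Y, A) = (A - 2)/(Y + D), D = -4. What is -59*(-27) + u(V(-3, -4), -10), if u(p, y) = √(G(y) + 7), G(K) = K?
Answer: 1593 + I*√3 ≈ 1593.0 + 1.732*I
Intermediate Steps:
V(Y, A) = (-2 + A)/(-4 + Y) (V(Y, A) = (A - 2)/(Y - 4) = (-2 + A)/(-4 + Y))
u(p, y) = √(7 + y) (u(p, y) = √(y + 7) = √(7 + y))
-59*(-27) + u(V(-3, -4), -10) = -59*(-27) + √(7 - 10) = 1593 + √(-3) = 1593 + I*√3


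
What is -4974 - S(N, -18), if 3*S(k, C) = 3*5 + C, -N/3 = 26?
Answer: -4973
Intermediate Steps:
N = -78 (N = -3*26 = -78)
S(k, C) = 5 + C/3 (S(k, C) = (3*5 + C)/3 = (15 + C)/3 = 5 + C/3)
-4974 - S(N, -18) = -4974 - (5 + (⅓)*(-18)) = -4974 - (5 - 6) = -4974 - 1*(-1) = -4974 + 1 = -4973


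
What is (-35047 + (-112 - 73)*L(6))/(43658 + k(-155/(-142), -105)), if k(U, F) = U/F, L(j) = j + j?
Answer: -111130194/130188125 ≈ -0.85361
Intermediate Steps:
L(j) = 2*j
(-35047 + (-112 - 73)*L(6))/(43658 + k(-155/(-142), -105)) = (-35047 + (-112 - 73)*(2*6))/(43658 - 155/(-142)/(-105)) = (-35047 - 185*12)/(43658 - 155*(-1/142)*(-1/105)) = (-35047 - 2220)/(43658 + (155/142)*(-1/105)) = -37267/(43658 - 31/2982) = -37267/130188125/2982 = -37267*2982/130188125 = -111130194/130188125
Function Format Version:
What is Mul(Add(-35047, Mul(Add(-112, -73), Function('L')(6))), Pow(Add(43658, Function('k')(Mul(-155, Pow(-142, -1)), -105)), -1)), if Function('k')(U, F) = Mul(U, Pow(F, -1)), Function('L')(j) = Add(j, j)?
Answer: Rational(-111130194, 130188125) ≈ -0.85361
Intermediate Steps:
Function('L')(j) = Mul(2, j)
Mul(Add(-35047, Mul(Add(-112, -73), Function('L')(6))), Pow(Add(43658, Function('k')(Mul(-155, Pow(-142, -1)), -105)), -1)) = Mul(Add(-35047, Mul(Add(-112, -73), Mul(2, 6))), Pow(Add(43658, Mul(Mul(-155, Pow(-142, -1)), Pow(-105, -1))), -1)) = Mul(Add(-35047, Mul(-185, 12)), Pow(Add(43658, Mul(Mul(-155, Rational(-1, 142)), Rational(-1, 105))), -1)) = Mul(Add(-35047, -2220), Pow(Add(43658, Mul(Rational(155, 142), Rational(-1, 105))), -1)) = Mul(-37267, Pow(Add(43658, Rational(-31, 2982)), -1)) = Mul(-37267, Pow(Rational(130188125, 2982), -1)) = Mul(-37267, Rational(2982, 130188125)) = Rational(-111130194, 130188125)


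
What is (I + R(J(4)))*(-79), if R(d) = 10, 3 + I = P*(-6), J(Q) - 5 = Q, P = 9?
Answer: 3713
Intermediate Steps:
J(Q) = 5 + Q
I = -57 (I = -3 + 9*(-6) = -3 - 54 = -57)
(I + R(J(4)))*(-79) = (-57 + 10)*(-79) = -47*(-79) = 3713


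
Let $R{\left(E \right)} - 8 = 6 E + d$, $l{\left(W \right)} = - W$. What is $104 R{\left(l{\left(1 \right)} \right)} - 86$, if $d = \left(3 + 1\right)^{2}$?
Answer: $1786$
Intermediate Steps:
$d = 16$ ($d = 4^{2} = 16$)
$R{\left(E \right)} = 24 + 6 E$ ($R{\left(E \right)} = 8 + \left(6 E + 16\right) = 8 + \left(16 + 6 E\right) = 24 + 6 E$)
$104 R{\left(l{\left(1 \right)} \right)} - 86 = 104 \left(24 + 6 \left(\left(-1\right) 1\right)\right) - 86 = 104 \left(24 + 6 \left(-1\right)\right) - 86 = 104 \left(24 - 6\right) - 86 = 104 \cdot 18 - 86 = 1872 - 86 = 1786$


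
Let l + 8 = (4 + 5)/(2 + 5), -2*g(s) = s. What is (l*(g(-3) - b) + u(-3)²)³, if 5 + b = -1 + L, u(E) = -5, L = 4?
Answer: 27/8 ≈ 3.3750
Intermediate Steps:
g(s) = -s/2
b = -2 (b = -5 + (-1 + 4) = -5 + 3 = -2)
l = -47/7 (l = -8 + (4 + 5)/(2 + 5) = -8 + 9/7 = -47/7 ≈ -6.7143)
(l*(g(-3) - b) + u(-3)²)³ = (-47*(-½*(-3) - 1*(-2))/7 + (-5)²)³ = (-47*(3/2 + 2)/7 + 25)³ = (-47/7*7/2 + 25)³ = (-47/2 + 25)³ = (3/2)³ = 27/8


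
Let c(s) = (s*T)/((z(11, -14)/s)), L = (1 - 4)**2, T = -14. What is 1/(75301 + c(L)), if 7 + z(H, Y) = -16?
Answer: 23/1733057 ≈ 1.3271e-5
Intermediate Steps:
z(H, Y) = -23 (z(H, Y) = -7 - 16 = -23)
L = 9 (L = (-3)**2 = 9)
c(s) = 14*s**2/23 (c(s) = (s*(-14))/((-23/s)) = (-14*s)*(-s/23) = 14*s**2/23)
1/(75301 + c(L)) = 1/(75301 + (14/23)*9**2) = 1/(75301 + (14/23)*81) = 1/(75301 + 1134/23) = 1/(1733057/23) = 23/1733057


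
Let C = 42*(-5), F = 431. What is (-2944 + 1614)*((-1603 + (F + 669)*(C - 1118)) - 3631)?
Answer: 1949825220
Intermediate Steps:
C = -210
(-2944 + 1614)*((-1603 + (F + 669)*(C - 1118)) - 3631) = (-2944 + 1614)*((-1603 + (431 + 669)*(-210 - 1118)) - 3631) = -1330*((-1603 + 1100*(-1328)) - 3631) = -1330*((-1603 - 1460800) - 3631) = -1330*(-1462403 - 3631) = -1330*(-1466034) = 1949825220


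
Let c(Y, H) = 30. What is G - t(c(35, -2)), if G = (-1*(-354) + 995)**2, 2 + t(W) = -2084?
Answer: 1821887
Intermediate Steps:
t(W) = -2086 (t(W) = -2 - 2084 = -2086)
G = 1819801 (G = (354 + 995)**2 = 1349**2 = 1819801)
G - t(c(35, -2)) = 1819801 - 1*(-2086) = 1819801 + 2086 = 1821887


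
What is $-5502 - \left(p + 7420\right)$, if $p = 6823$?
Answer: $-19745$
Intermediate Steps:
$-5502 - \left(p + 7420\right) = -5502 - \left(6823 + 7420\right) = -5502 - 14243 = -19745$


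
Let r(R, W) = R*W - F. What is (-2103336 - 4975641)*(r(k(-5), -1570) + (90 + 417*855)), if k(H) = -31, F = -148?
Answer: -2870121671811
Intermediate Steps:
r(R, W) = 148 + R*W (r(R, W) = R*W - 1*(-148) = R*W + 148 = 148 + R*W)
(-2103336 - 4975641)*(r(k(-5), -1570) + (90 + 417*855)) = (-2103336 - 4975641)*((148 - 31*(-1570)) + (90 + 417*855)) = -7078977*((148 + 48670) + (90 + 356535)) = -7078977*(48818 + 356625) = -7078977*405443 = -2870121671811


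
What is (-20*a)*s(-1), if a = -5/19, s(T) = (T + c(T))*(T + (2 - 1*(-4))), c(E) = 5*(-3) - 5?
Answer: -10500/19 ≈ -552.63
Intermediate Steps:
c(E) = -20 (c(E) = -15 - 5 = -20)
s(T) = (-20 + T)*(6 + T) (s(T) = (T - 20)*(T + (2 - 1*(-4))) = (-20 + T)*(T + (2 + 4)) = (-20 + T)*(T + 6) = (-20 + T)*(6 + T))
a = -5/19 (a = -5*1/19 = -5/19 ≈ -0.26316)
(-20*a)*s(-1) = (-20*(-5/19))*(-120 + (-1)**2 - 14*(-1)) = 100*(-120 + 1 + 14)/19 = (100/19)*(-105) = -10500/19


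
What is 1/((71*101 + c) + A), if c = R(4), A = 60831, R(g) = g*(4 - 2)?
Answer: 1/68010 ≈ 1.4704e-5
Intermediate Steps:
R(g) = 2*g (R(g) = g*2 = 2*g)
c = 8 (c = 2*4 = 8)
1/((71*101 + c) + A) = 1/((71*101 + 8) + 60831) = 1/((7171 + 8) + 60831) = 1/(7179 + 60831) = 1/68010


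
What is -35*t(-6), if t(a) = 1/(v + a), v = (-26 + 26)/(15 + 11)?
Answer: 35/6 ≈ 5.8333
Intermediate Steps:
v = 0 (v = 0/26 = 0*(1/26) = 0)
t(a) = 1/a (t(a) = 1/(0 + a) = 1/a)
-35*t(-6) = -35/(-6) = -35*(-⅙) = 35/6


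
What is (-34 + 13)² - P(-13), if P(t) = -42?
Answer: 483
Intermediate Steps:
(-34 + 13)² - P(-13) = (-34 + 13)² - 1*(-42) = (-21)² + 42 = 441 + 42 = 483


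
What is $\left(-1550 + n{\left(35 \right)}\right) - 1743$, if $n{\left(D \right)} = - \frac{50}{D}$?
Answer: $- \frac{23061}{7} \approx -3294.4$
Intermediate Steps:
$\left(-1550 + n{\left(35 \right)}\right) - 1743 = \left(-1550 - \frac{50}{35}\right) - 1743 = \left(-1550 - \frac{10}{7}\right) - 1743 = - \frac{10860}{7} - 1743 = - \frac{23061}{7}$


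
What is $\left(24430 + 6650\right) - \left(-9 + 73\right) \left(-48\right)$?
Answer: $34152$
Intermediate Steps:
$\left(24430 + 6650\right) - \left(-9 + 73\right) \left(-48\right) = 31080 - 64 \left(-48\right) = 31080 - -3072 = 31080 + 3072 = 34152$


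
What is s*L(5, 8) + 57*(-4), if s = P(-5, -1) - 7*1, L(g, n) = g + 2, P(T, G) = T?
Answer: -312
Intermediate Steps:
L(g, n) = 2 + g
s = -12 (s = -5 - 7*1 = -5 - 7 = -12)
s*L(5, 8) + 57*(-4) = -12*(2 + 5) + 57*(-4) = -12*7 - 228 = -84 - 228 = -312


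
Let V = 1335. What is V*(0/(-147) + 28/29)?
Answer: 37380/29 ≈ 1289.0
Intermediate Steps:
V*(0/(-147) + 28/29) = 1335*(0/(-147) + 28/29) = 1335*(0*(-1/147) + 28*(1/29)) = 1335*(0 + 28/29) = 1335*(28/29) = 37380/29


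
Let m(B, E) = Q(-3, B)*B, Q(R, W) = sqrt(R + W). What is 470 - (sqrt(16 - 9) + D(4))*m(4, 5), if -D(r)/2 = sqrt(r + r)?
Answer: 470 - 4*sqrt(7) + 16*sqrt(2) ≈ 482.04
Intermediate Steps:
D(r) = -2*sqrt(2)*sqrt(r) (D(r) = -2*sqrt(r + r) = -2*sqrt(2)*sqrt(r))
m(B, E) = B*sqrt(-3 + B) (m(B, E) = sqrt(-3 + B)*B = B*sqrt(-3 + B))
470 - (sqrt(16 - 9) + D(4))*m(4, 5) = 470 - (sqrt(16 - 9) - 2*sqrt(2)*sqrt(4))*4*sqrt(-3 + 4) = 470 - (sqrt(7) - 2*sqrt(2)*2)*4*sqrt(1) = 470 - (sqrt(7) - 4*sqrt(2))*4*1 = 470 - (sqrt(7) - 4*sqrt(2))*4 = 470 - (-16*sqrt(2) + 4*sqrt(7)) = 470 + (-4*sqrt(7) + 16*sqrt(2)) = 470 - 4*sqrt(7) + 16*sqrt(2)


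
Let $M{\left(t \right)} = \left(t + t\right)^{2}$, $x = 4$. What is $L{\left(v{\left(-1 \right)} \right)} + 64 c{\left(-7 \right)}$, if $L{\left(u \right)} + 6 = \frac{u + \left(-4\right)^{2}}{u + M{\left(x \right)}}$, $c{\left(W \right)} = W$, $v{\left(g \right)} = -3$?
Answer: $- \frac{27681}{61} \approx -453.79$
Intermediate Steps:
$M{\left(t \right)} = 4 t^{2}$ ($M{\left(t \right)} = \left(2 t\right)^{2} = 4 t^{2}$)
$L{\left(u \right)} = -6 + \frac{16 + u}{64 + u}$ ($L{\left(u \right)} = -6 + \frac{u + \left(-4\right)^{2}}{u + 4 \cdot 4^{2}} = -6 + \frac{u + 16}{u + 4 \cdot 16} = -6 + \frac{16 + u}{u + 64} = -6 + \frac{16 + u}{64 + u}$)
$L{\left(v{\left(-1 \right)} \right)} + 64 c{\left(-7 \right)} = \frac{-368 - -15}{64 - 3} + 64 \left(-7\right) = \frac{-368 + 15}{61} - 448 = \frac{1}{61} \left(-353\right) - 448 = - \frac{353}{61} - 448 = - \frac{27681}{61}$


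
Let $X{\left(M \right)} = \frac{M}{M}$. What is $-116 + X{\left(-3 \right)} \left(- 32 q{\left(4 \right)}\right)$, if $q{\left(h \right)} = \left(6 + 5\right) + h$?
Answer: $-596$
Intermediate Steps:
$X{\left(M \right)} = 1$
$q{\left(h \right)} = 11 + h$
$-116 + X{\left(-3 \right)} \left(- 32 q{\left(4 \right)}\right) = -116 + 1 \left(- 32 \left(11 + 4\right)\right) = -116 + 1 \left(\left(-32\right) 15\right) = -116 + 1 \left(-480\right) = -116 - 480 = -596$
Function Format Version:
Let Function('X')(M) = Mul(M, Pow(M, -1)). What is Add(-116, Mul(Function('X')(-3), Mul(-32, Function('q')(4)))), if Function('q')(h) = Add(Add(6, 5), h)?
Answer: -596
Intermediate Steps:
Function('X')(M) = 1
Function('q')(h) = Add(11, h)
Add(-116, Mul(Function('X')(-3), Mul(-32, Function('q')(4)))) = Add(-116, Mul(1, Mul(-32, Add(11, 4)))) = Add(-116, Mul(1, Mul(-32, 15))) = Add(-116, Mul(1, -480)) = Add(-116, -480) = -596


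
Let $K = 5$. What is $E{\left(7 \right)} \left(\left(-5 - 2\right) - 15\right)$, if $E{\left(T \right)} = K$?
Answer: $-110$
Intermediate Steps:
$E{\left(T \right)} = 5$
$E{\left(7 \right)} \left(\left(-5 - 2\right) - 15\right) = 5 \left(\left(-5 - 2\right) - 15\right) = 5 \left(-7 - 15\right) = 5 \left(-22\right) = -110$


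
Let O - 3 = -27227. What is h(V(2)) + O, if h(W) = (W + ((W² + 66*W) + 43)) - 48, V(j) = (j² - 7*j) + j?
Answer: -27701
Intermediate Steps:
O = -27224 (O = 3 - 27227 = -27224)
V(j) = j² - 6*j
h(W) = -5 + W² + 67*W (h(W) = (W + (43 + W² + 66*W)) - 48 = (43 + W² + 67*W) - 48 = -5 + W² + 67*W)
h(V(2)) + O = (-5 + (2*(-6 + 2))² + 67*(2*(-6 + 2))) - 27224 = (-5 + (2*(-4))² + 67*(2*(-4))) - 27224 = (-5 + (-8)² + 67*(-8)) - 27224 = (-5 + 64 - 536) - 27224 = -477 - 27224 = -27701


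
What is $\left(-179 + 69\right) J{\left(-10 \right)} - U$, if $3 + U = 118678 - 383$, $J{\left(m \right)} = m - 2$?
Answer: $-116972$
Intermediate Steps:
$J{\left(m \right)} = -2 + m$ ($J{\left(m \right)} = m - 2 = -2 + m$)
$U = 118292$ ($U = -3 + \left(118678 - 383\right) = -3 + 118295 = 118292$)
$\left(-179 + 69\right) J{\left(-10 \right)} - U = \left(-179 + 69\right) \left(-2 - 10\right) - 118292 = \left(-110\right) \left(-12\right) - 118292 = 1320 - 118292 = -116972$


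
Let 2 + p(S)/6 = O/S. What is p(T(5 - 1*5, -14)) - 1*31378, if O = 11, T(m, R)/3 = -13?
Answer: -408092/13 ≈ -31392.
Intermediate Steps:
T(m, R) = -39 (T(m, R) = 3*(-13) = -39)
p(S) = -12 + 66/S (p(S) = -12 + 6*(11/S) = -12 + 66/S)
p(T(5 - 1*5, -14)) - 1*31378 = (-12 + 66/(-39)) - 1*31378 = (-12 + 66*(-1/39)) - 31378 = (-12 - 22/13) - 31378 = -178/13 - 31378 = -408092/13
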